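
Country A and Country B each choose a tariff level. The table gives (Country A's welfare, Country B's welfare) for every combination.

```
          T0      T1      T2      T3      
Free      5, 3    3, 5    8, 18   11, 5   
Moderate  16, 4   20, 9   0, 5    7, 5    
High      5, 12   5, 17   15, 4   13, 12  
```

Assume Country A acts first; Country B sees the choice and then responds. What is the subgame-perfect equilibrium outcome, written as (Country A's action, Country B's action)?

Country B best-responds to each possible Country A move:
- Free → Country B plays T2 (best of 3, 5, 18, 5); Country A gets 8.
- Moderate → Country B plays T1 (best of 4, 9, 5, 5); Country A gets 20.
- High → Country B plays T1 (best of 12, 17, 4, 12); Country A gets 5.
Country A's induced payoffs are 8, 20, 5, so Country A commits to Moderate. Subgame-perfect outcome: (Moderate, T1) with payoffs (20, 9).

(Moderate, T1)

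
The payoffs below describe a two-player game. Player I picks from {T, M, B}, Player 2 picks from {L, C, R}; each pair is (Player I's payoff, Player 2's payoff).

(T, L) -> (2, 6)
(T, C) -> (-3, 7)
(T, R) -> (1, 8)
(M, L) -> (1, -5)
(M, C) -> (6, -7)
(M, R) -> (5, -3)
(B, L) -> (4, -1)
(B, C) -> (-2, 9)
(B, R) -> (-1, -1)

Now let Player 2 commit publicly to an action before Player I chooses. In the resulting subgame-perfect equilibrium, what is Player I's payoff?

4

Player I best-responds to each possible Player 2 move:
- L: BR = B, leader payoff -1.
- C: BR = M, leader payoff -7.
- R: BR = M, leader payoff -3.
Maximizing over -1, -7, -3, Player 2 chooses L. Subgame-perfect outcome: (B, L) with payoffs (4, -1).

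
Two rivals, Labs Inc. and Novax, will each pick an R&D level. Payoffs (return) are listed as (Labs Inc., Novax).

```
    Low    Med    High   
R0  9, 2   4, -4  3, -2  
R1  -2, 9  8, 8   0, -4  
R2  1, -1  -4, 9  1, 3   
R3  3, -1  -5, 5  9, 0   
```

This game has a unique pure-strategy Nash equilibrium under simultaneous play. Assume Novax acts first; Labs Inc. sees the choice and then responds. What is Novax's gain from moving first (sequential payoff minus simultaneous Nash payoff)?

6

Labs Inc. best-responds to each possible Novax move:
- Low → Labs Inc. plays R0 (best of 9, -2, 1, 3); Novax gets 2.
- Med → Labs Inc. plays R1 (best of 4, 8, -4, -5); Novax gets 8.
- High → Labs Inc. plays R3 (best of 3, 0, 1, 9); Novax gets 0.
Among 2, 8, 0, the best is 8 at Med. Subgame-perfect outcome: (R1, Med) with payoffs (8, 8).
Now find the simultaneous Nash equilibrium.
Labs Inc.'s best replies: Low→R0; Med→R1; High→R3.
Novax's best replies: R0→Low; R1→Low; R2→Med; R3→Med.
Only (R0, Low) has each player best-responding; Nash payoffs (9, 2).
Novax's commitment gain: 8 − 2 = 6.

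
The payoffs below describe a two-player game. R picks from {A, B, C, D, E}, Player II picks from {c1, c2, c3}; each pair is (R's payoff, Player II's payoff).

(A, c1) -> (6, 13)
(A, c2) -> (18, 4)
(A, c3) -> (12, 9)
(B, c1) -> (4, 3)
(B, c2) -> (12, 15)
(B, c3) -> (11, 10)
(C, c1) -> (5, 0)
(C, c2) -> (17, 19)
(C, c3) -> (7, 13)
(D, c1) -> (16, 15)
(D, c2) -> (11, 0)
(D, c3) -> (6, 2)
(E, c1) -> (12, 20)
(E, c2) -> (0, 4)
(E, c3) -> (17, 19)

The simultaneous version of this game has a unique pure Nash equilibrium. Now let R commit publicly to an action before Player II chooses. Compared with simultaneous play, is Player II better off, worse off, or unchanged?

better off

Player II best-responds to each possible R move:
- A: BR = c1, leader payoff 6.
- B: BR = c2, leader payoff 12.
- C: BR = c2, leader payoff 17.
- D: BR = c1, leader payoff 16.
- E: BR = c1, leader payoff 12.
Among 6, 12, 17, 16, 12, the best is 17 at C. Subgame-perfect outcome: (C, c2) with payoffs (17, 19).
Under simultaneous play:
R's best replies: c1→D; c2→A; c3→E.
Player II's best replies: A→c1; B→c2; C→c2; D→c1; E→c1.
The unique mutual best reply is (D, c1), giving (16, 15).
Player II earns 19 sequentially versus 15 at the Nash outcome: better off.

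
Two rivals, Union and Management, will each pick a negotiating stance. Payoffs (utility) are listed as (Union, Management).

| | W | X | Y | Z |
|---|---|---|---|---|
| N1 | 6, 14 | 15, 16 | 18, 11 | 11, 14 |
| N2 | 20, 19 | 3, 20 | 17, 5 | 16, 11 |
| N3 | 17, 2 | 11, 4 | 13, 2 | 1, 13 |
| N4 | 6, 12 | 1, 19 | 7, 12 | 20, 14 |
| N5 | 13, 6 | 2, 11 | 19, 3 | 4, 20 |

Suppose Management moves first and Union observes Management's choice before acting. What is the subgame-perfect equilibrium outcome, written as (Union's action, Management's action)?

Union best-responds to each possible Management move:
- W: BR = N2, leader payoff 19.
- X: BR = N1, leader payoff 16.
- Y: BR = N5, leader payoff 3.
- Z: BR = N4, leader payoff 14.
Management's induced payoffs are 19, 16, 3, 14, so Management commits to W. Subgame-perfect outcome: (N2, W) with payoffs (20, 19).

(N2, W)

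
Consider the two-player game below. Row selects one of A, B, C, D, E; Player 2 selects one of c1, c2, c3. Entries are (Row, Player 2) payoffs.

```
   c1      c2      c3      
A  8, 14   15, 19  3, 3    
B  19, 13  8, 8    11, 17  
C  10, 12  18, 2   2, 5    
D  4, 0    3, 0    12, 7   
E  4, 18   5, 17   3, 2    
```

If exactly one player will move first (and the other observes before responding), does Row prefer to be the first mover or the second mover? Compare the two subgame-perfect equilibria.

If Row leads: Player 2's best replies are A→c2, B→c3, C→c1, D→c3, E→c1; Row's induced payoffs 15, 11, 10, 12, 4; outcome (A, c2), payoffs (15, 19).
If Player 2 leads: Row's best replies are c1→B, c2→C, c3→D; Player 2's induced payoffs 13, 2, 7; outcome (B, c1), payoffs (19, 13).
Row gets 15 moving first and 19 moving second, so Row prefers to move second.

second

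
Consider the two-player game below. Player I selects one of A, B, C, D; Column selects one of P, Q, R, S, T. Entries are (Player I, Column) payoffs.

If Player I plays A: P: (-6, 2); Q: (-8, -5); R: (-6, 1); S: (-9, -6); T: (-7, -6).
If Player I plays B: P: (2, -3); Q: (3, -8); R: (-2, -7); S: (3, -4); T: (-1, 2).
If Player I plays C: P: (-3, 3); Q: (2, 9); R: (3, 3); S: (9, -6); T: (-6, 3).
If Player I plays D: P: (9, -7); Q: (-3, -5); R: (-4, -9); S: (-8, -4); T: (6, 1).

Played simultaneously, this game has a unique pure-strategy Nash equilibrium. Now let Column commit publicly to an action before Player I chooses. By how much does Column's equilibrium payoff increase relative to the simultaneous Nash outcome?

2

Backward induction with Column moving first.
- P → Player I plays D (best of -6, 2, -3, 9); Column gets -7.
- Q → Player I plays B (best of -8, 3, 2, -3); Column gets -8.
- R → Player I plays C (best of -6, -2, 3, -4); Column gets 3.
- S → Player I plays C (best of -9, 3, 9, -8); Column gets -6.
- T → Player I plays D (best of -7, -1, -6, 6); Column gets 1.
Column's induced payoffs are -7, -8, 3, -6, 1, so Column commits to R. Subgame-perfect outcome: (C, R) with payoffs (3, 3).
Now find the simultaneous Nash equilibrium.
Player I's best replies: P→D; Q→B; R→C; S→C; T→D.
Column's best replies: A→P; B→T; C→Q; D→T.
The unique mutual best reply is (D, T), giving (6, 1).
Column's commitment gain: 3 − 1 = 2.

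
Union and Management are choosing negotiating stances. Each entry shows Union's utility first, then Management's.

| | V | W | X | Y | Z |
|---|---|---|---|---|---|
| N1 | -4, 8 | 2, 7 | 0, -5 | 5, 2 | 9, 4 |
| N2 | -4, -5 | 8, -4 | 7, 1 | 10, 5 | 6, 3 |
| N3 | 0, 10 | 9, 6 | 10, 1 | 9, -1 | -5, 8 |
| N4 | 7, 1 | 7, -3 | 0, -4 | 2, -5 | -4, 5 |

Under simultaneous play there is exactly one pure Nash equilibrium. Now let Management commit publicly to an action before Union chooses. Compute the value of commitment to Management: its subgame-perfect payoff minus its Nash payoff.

1

Union best-responds to each possible Management move:
- V → Union plays N4 (best of -4, -4, 0, 7); Management gets 1.
- W → Union plays N3 (best of 2, 8, 9, 7); Management gets 6.
- X → Union plays N3 (best of 0, 7, 10, 0); Management gets 1.
- Y → Union plays N2 (best of 5, 10, 9, 2); Management gets 5.
- Z → Union plays N1 (best of 9, 6, -5, -4); Management gets 4.
Management's induced payoffs are 1, 6, 1, 5, 4, so Management commits to W. Subgame-perfect outcome: (N3, W) with payoffs (9, 6).
Under simultaneous play:
Union's best replies: V→N4; W→N3; X→N3; Y→N2; Z→N1.
Management's best replies: N1→V; N2→Y; N3→V; N4→Z.
The unique mutual best reply is (N2, Y), giving (10, 5).
Management's commitment gain: 6 − 5 = 1.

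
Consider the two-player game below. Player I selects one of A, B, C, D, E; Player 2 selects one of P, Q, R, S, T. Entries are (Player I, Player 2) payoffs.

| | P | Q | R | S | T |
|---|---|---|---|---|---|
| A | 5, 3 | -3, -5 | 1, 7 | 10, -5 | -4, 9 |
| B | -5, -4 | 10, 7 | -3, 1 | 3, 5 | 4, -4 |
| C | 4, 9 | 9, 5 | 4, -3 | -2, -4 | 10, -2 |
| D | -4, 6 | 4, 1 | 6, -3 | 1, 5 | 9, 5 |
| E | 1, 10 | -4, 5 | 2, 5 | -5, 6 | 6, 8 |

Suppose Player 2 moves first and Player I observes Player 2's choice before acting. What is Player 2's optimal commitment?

Q

Work backward from Player I's decision.
- P: BR = A, leader payoff 3.
- Q: BR = B, leader payoff 7.
- R: BR = D, leader payoff -3.
- S: BR = A, leader payoff -5.
- T: BR = C, leader payoff -2.
Maximizing over 3, 7, -3, -5, -2, Player 2 chooses Q. Subgame-perfect outcome: (B, Q) with payoffs (10, 7).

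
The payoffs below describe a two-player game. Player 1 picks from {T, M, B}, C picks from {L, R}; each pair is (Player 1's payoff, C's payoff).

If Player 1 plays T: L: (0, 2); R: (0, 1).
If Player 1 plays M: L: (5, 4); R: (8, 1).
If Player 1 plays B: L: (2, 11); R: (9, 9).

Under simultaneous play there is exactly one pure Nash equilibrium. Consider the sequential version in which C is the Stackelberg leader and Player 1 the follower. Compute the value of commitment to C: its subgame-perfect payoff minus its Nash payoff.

5

Backward induction with C moving first.
- L → Player 1 plays M (best of 0, 5, 2); C gets 4.
- R → Player 1 plays B (best of 0, 8, 9); C gets 9.
Among 4, 9, the best is 9 at R. Subgame-perfect outcome: (B, R) with payoffs (9, 9).
For the simultaneous game, intersect best replies.
Player 1's best replies: L→M; R→B.
C's best replies: T→L; M→L; B→L.
The unique mutual best reply is (M, L), giving (5, 4).
C's commitment gain: 9 − 4 = 5.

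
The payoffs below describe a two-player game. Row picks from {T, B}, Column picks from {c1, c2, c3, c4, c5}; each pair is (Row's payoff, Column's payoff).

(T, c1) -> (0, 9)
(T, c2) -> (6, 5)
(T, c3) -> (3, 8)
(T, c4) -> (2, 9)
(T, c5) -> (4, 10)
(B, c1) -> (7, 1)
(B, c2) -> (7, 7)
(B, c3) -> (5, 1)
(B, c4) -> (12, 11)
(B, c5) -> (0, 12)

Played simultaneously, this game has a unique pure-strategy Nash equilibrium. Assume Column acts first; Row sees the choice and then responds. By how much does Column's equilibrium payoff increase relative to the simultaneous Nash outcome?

1

Backward induction with Column moving first.
- c1: BR = B, leader payoff 1.
- c2: BR = B, leader payoff 7.
- c3: BR = B, leader payoff 1.
- c4: BR = B, leader payoff 11.
- c5: BR = T, leader payoff 10.
Column's induced payoffs are 1, 7, 1, 11, 10, so Column commits to c4. Subgame-perfect outcome: (B, c4) with payoffs (12, 11).
Under simultaneous play:
Row's best replies: c1→B; c2→B; c3→B; c4→B; c5→T.
Column's best replies: T→c5; B→c5.
The unique mutual best reply is (T, c5), giving (4, 10).
Column's commitment gain: 11 − 10 = 1.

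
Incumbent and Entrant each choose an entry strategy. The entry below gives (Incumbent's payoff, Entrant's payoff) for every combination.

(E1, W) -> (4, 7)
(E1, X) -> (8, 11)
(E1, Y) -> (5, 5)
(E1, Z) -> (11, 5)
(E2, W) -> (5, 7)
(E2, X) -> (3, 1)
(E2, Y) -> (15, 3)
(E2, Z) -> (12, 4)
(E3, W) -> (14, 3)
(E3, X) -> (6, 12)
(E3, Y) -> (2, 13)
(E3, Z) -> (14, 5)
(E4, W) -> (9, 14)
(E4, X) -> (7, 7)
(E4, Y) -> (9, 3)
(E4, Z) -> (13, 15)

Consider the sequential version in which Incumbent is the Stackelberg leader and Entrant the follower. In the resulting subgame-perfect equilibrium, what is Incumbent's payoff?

Solve by backward induction (Incumbent leads).
- E1 → Entrant plays X (best of 7, 11, 5, 5); Incumbent gets 8.
- E2 → Entrant plays W (best of 7, 1, 3, 4); Incumbent gets 5.
- E3 → Entrant plays Y (best of 3, 12, 13, 5); Incumbent gets 2.
- E4 → Entrant plays Z (best of 14, 7, 3, 15); Incumbent gets 13.
Incumbent's induced payoffs are 8, 5, 2, 13, so Incumbent commits to E4. Subgame-perfect outcome: (E4, Z) with payoffs (13, 15).

13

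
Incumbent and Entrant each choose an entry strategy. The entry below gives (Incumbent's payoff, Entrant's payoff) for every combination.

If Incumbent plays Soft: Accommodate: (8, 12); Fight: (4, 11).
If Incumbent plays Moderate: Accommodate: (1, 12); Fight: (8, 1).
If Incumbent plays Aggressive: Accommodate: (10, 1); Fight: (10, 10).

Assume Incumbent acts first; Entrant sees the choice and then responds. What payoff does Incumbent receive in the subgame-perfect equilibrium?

Solve by backward induction (Incumbent leads).
- Soft: Entrant compares 12, 11 and picks Accommodate; Incumbent would get 8.
- Moderate: Entrant compares 12, 1 and picks Accommodate; Incumbent would get 1.
- Aggressive: Entrant compares 1, 10 and picks Fight; Incumbent would get 10.
Among 8, 1, 10, the best is 10 at Aggressive. Subgame-perfect outcome: (Aggressive, Fight) with payoffs (10, 10).

10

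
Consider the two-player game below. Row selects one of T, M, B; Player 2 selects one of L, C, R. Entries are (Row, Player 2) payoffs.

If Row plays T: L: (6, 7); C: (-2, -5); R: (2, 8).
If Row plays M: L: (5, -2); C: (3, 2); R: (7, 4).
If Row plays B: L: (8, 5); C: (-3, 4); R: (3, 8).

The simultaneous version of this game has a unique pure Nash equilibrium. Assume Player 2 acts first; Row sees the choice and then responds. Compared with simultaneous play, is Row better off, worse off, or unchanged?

Solve by backward induction (Player 2 leads).
- L: BR = B, leader payoff 5.
- C: BR = M, leader payoff 2.
- R: BR = M, leader payoff 4.
Player 2's induced payoffs are 5, 2, 4, so Player 2 commits to L. Subgame-perfect outcome: (B, L) with payoffs (8, 5).
Under simultaneous play:
Row's best replies: L→B; C→M; R→M.
Player 2's best replies: T→R; M→R; B→R.
Only (M, R) has each player best-responding; Nash payoffs (7, 4).
Row earns 8 sequentially versus 7 at the Nash outcome: better off.

better off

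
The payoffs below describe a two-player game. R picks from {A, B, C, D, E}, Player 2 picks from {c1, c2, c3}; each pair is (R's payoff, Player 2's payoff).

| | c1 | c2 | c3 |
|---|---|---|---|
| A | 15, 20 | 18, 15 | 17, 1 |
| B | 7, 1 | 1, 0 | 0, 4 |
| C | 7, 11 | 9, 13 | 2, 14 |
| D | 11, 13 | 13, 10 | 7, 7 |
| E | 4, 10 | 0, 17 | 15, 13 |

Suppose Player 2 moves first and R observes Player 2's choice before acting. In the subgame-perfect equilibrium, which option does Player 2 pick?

Work backward from R's decision.
- c1 → R plays A (best of 15, 7, 7, 11, 4); Player 2 gets 20.
- c2 → R plays A (best of 18, 1, 9, 13, 0); Player 2 gets 15.
- c3 → R plays A (best of 17, 0, 2, 7, 15); Player 2 gets 1.
Among 20, 15, 1, the best is 20 at c1. Subgame-perfect outcome: (A, c1) with payoffs (15, 20).

c1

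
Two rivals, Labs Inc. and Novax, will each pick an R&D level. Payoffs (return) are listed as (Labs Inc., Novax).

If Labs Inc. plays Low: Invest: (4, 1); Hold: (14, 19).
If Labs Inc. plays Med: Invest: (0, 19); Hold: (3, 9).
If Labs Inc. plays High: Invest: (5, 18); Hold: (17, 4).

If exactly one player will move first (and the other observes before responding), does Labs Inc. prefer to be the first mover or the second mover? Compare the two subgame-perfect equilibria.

first

If Labs Inc. leads: Novax's best replies are Low→Hold, Med→Invest, High→Invest; Labs Inc.'s induced payoffs 14, 0, 5; outcome (Low, Hold), payoffs (14, 19).
If Novax leads: Labs Inc.'s best replies are Invest→High, Hold→High; Novax's induced payoffs 18, 4; outcome (High, Invest), payoffs (5, 18).
Labs Inc. gets 14 moving first and 5 moving second, so Labs Inc. prefers to move first.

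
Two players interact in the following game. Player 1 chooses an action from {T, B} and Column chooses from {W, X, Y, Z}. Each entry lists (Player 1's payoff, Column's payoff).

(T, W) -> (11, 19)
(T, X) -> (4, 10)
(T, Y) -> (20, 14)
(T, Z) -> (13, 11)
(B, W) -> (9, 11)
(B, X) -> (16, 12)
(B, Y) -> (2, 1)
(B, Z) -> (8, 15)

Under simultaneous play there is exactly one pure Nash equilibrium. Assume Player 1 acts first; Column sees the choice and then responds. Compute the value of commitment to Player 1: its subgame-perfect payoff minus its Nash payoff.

Column best-responds to each possible Player 1 move:
- T: Column compares 19, 10, 14, 11 and picks W; Player 1 would get 11.
- B: Column compares 11, 12, 1, 15 and picks Z; Player 1 would get 8.
Player 1's induced payoffs are 11, 8, so Player 1 commits to T. Subgame-perfect outcome: (T, W) with payoffs (11, 19).
For the simultaneous game, intersect best replies.
Player 1's best replies: W→T; X→B; Y→T; Z→T.
Column's best replies: T→W; B→Z.
Only (T, W) has each player best-responding; Nash payoffs (11, 19).
Player 1's commitment gain: 11 − 11 = 0.

0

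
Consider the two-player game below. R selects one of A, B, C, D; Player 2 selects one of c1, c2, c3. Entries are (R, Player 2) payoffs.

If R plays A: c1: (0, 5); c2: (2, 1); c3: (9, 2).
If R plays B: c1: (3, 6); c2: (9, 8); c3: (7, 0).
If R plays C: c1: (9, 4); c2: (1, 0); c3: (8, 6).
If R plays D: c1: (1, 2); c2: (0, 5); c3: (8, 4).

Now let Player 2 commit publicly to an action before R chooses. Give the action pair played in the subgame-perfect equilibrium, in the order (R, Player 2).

R best-responds to each possible Player 2 move:
- c1 → R plays C (best of 0, 3, 9, 1); Player 2 gets 4.
- c2 → R plays B (best of 2, 9, 1, 0); Player 2 gets 8.
- c3 → R plays A (best of 9, 7, 8, 8); Player 2 gets 2.
Player 2's induced payoffs are 4, 8, 2, so Player 2 commits to c2. Subgame-perfect outcome: (B, c2) with payoffs (9, 8).

(B, c2)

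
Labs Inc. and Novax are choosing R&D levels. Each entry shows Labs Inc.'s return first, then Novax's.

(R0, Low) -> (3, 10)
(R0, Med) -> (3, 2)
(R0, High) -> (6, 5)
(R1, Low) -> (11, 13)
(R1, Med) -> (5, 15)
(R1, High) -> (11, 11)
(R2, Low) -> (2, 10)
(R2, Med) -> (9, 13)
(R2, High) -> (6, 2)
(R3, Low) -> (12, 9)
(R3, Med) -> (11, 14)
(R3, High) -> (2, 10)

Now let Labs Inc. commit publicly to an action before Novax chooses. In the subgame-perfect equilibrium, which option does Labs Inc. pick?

Novax best-responds to each possible Labs Inc. move:
- R0: BR = Low, leader payoff 3.
- R1: BR = Med, leader payoff 5.
- R2: BR = Med, leader payoff 9.
- R3: BR = Med, leader payoff 11.
Labs Inc.'s induced payoffs are 3, 5, 9, 11, so Labs Inc. commits to R3. Subgame-perfect outcome: (R3, Med) with payoffs (11, 14).

R3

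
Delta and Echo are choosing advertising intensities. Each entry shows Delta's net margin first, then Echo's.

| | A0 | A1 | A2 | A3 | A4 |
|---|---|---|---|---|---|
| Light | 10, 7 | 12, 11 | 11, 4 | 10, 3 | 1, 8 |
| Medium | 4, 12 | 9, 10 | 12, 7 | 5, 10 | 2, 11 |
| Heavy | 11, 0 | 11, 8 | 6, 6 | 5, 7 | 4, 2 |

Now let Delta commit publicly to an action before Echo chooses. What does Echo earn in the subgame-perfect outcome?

Work backward from Echo's decision.
- Light: Echo compares 7, 11, 4, 3, 8 and picks A1; Delta would get 12.
- Medium: Echo compares 12, 10, 7, 10, 11 and picks A0; Delta would get 4.
- Heavy: Echo compares 0, 8, 6, 7, 2 and picks A1; Delta would get 11.
Among 12, 4, 11, the best is 12 at Light. Subgame-perfect outcome: (Light, A1) with payoffs (12, 11).

11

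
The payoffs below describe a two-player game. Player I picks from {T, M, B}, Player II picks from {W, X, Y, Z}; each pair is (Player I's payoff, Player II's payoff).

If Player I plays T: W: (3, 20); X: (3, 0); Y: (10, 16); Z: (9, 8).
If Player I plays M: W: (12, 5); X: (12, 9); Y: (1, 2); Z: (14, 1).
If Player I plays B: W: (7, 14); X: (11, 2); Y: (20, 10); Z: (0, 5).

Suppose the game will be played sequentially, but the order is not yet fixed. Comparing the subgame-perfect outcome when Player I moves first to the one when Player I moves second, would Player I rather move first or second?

second

If Player I leads: Player II's best replies are T→W, M→X, B→W; Player I's induced payoffs 3, 12, 7; outcome (M, X), payoffs (12, 9).
If Player II leads: Player I's best replies are W→M, X→M, Y→B, Z→M; Player II's induced payoffs 5, 9, 10, 1; outcome (B, Y), payoffs (20, 10).
Player I gets 12 moving first and 20 moving second, so Player I prefers to move second.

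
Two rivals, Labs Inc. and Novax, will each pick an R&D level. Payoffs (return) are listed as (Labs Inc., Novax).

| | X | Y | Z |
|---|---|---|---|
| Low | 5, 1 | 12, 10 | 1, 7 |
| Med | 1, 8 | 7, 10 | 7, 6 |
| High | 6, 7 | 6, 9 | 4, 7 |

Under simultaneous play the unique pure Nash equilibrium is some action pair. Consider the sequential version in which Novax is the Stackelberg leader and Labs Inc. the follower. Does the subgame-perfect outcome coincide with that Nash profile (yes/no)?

Work backward from Labs Inc.'s decision.
- X: Labs Inc. compares 5, 1, 6 and picks High; Novax would get 7.
- Y: Labs Inc. compares 12, 7, 6 and picks Low; Novax would get 10.
- Z: Labs Inc. compares 1, 7, 4 and picks Med; Novax would get 6.
Novax's induced payoffs are 7, 10, 6, so Novax commits to Y. Subgame-perfect outcome: (Low, Y) with payoffs (12, 10).
Under simultaneous play:
Labs Inc.'s best replies: X→High; Y→Low; Z→Med.
Novax's best replies: Low→Y; Med→Y; High→Y.
The unique mutual best reply is (Low, Y), giving (12, 10).
Sequential outcome (Low, Y) coincides with the Nash profile (Low, Y).

yes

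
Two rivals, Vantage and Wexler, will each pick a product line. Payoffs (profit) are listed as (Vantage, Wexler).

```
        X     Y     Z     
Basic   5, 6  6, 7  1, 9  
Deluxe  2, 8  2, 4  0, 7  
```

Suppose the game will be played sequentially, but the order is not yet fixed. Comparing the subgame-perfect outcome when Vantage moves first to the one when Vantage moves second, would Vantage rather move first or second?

If Vantage leads: Wexler's best replies are Basic→Z, Deluxe→X; Vantage's induced payoffs 1, 2; outcome (Deluxe, X), payoffs (2, 8).
If Wexler leads: Vantage's best replies are X→Basic, Y→Basic, Z→Basic; Wexler's induced payoffs 6, 7, 9; outcome (Basic, Z), payoffs (1, 9).
Vantage gets 2 moving first and 1 moving second, so Vantage prefers to move first.

first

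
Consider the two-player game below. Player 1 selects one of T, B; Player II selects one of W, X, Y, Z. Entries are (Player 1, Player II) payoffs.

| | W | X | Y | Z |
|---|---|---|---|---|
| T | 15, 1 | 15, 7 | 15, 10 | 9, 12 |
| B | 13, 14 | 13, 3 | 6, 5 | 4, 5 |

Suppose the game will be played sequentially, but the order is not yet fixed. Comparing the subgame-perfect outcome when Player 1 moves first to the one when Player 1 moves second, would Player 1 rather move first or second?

If Player 1 leads: Player II's best replies are T→Z, B→W; Player 1's induced payoffs 9, 13; outcome (B, W), payoffs (13, 14).
If Player II leads: Player 1's best replies are W→T, X→T, Y→T, Z→T; Player II's induced payoffs 1, 7, 10, 12; outcome (T, Z), payoffs (9, 12).
Player 1 gets 13 moving first and 9 moving second, so Player 1 prefers to move first.

first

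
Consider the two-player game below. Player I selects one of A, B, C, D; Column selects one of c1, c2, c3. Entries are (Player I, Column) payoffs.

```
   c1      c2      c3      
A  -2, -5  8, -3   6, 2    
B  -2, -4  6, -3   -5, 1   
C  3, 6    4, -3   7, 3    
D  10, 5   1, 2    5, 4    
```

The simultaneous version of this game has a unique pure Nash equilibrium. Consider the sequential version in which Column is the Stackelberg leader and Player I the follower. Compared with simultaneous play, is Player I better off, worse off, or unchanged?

unchanged

Work backward from Player I's decision.
- c1 → Player I plays D (best of -2, -2, 3, 10); Column gets 5.
- c2 → Player I plays A (best of 8, 6, 4, 1); Column gets -3.
- c3 → Player I plays C (best of 6, -5, 7, 5); Column gets 3.
Column's induced payoffs are 5, -3, 3, so Column commits to c1. Subgame-perfect outcome: (D, c1) with payoffs (10, 5).
Under simultaneous play:
Player I's best replies: c1→D; c2→A; c3→C.
Column's best replies: A→c3; B→c3; C→c1; D→c1.
The unique mutual best reply is (D, c1), giving (10, 5).
Player I earns 10 sequentially versus 10 at the Nash outcome: unchanged.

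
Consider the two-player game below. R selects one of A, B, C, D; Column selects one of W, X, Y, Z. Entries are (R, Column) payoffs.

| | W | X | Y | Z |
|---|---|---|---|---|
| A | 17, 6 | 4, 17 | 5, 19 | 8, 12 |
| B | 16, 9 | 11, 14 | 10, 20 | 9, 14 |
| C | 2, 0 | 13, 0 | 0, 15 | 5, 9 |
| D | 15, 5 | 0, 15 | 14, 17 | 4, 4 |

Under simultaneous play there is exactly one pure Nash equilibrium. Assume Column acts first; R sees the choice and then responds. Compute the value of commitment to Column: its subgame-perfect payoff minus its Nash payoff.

0

R best-responds to each possible Column move:
- W → R plays A (best of 17, 16, 2, 15); Column gets 6.
- X → R plays C (best of 4, 11, 13, 0); Column gets 0.
- Y → R plays D (best of 5, 10, 0, 14); Column gets 17.
- Z → R plays B (best of 8, 9, 5, 4); Column gets 14.
Column's induced payoffs are 6, 0, 17, 14, so Column commits to Y. Subgame-perfect outcome: (D, Y) with payoffs (14, 17).
Under simultaneous play:
R's best replies: W→A; X→C; Y→D; Z→B.
Column's best replies: A→Y; B→Y; C→Y; D→Y.
Only (D, Y) has each player best-responding; Nash payoffs (14, 17).
Column's commitment gain: 17 − 17 = 0.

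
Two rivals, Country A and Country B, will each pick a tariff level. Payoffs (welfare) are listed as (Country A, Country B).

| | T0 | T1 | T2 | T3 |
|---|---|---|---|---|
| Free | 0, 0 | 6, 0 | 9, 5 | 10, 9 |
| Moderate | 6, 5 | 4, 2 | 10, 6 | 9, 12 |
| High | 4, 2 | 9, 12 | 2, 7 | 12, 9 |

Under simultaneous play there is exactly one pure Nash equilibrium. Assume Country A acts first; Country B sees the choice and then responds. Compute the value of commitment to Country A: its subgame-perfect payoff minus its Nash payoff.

Country B best-responds to each possible Country A move:
- Free: BR = T3, leader payoff 10.
- Moderate: BR = T3, leader payoff 9.
- High: BR = T1, leader payoff 9.
Maximizing over 10, 9, 9, Country A chooses Free. Subgame-perfect outcome: (Free, T3) with payoffs (10, 9).
Under simultaneous play:
Country A's best replies: T0→Moderate; T1→High; T2→Moderate; T3→High.
Country B's best replies: Free→T3; Moderate→T3; High→T1.
Only (High, T1) has each player best-responding; Nash payoffs (9, 12).
Country A's commitment gain: 10 − 9 = 1.

1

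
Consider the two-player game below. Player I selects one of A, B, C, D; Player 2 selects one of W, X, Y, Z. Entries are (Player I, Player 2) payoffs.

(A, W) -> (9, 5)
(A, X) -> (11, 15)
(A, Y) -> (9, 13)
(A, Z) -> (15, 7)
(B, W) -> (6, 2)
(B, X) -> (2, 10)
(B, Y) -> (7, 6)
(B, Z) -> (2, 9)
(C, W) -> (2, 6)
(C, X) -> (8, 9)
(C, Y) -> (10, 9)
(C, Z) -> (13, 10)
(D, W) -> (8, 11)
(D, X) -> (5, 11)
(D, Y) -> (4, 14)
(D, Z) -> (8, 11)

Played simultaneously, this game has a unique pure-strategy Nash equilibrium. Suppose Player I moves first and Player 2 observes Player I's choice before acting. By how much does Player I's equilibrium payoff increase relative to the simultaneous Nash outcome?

Player 2 best-responds to each possible Player I move:
- A: BR = X, leader payoff 11.
- B: BR = X, leader payoff 2.
- C: BR = Z, leader payoff 13.
- D: BR = Y, leader payoff 4.
Among 11, 2, 13, 4, the best is 13 at C. Subgame-perfect outcome: (C, Z) with payoffs (13, 10).
Now find the simultaneous Nash equilibrium.
Player I's best replies: W→A; X→A; Y→C; Z→A.
Player 2's best replies: A→X; B→X; C→Z; D→Y.
The unique mutual best reply is (A, X), giving (11, 15).
Player I's commitment gain: 13 − 11 = 2.

2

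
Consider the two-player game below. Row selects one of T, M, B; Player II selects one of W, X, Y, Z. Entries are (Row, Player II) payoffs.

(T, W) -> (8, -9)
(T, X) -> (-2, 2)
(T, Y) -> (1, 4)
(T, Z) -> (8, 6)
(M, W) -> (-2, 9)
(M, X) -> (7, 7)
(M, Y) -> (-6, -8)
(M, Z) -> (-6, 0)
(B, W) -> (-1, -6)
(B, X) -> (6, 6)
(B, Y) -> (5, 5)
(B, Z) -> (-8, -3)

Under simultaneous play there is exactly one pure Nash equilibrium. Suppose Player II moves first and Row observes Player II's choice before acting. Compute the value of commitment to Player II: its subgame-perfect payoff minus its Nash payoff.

1

Backward induction with Player II moving first.
- W: Row compares 8, -2, -1 and picks T; Player II would get -9.
- X: Row compares -2, 7, 6 and picks M; Player II would get 7.
- Y: Row compares 1, -6, 5 and picks B; Player II would get 5.
- Z: Row compares 8, -6, -8 and picks T; Player II would get 6.
Among -9, 7, 5, 6, the best is 7 at X. Subgame-perfect outcome: (M, X) with payoffs (7, 7).
Now find the simultaneous Nash equilibrium.
Row's best replies: W→T; X→M; Y→B; Z→T.
Player II's best replies: T→Z; M→W; B→X.
Only (T, Z) has each player best-responding; Nash payoffs (8, 6).
Player II's commitment gain: 7 − 6 = 1.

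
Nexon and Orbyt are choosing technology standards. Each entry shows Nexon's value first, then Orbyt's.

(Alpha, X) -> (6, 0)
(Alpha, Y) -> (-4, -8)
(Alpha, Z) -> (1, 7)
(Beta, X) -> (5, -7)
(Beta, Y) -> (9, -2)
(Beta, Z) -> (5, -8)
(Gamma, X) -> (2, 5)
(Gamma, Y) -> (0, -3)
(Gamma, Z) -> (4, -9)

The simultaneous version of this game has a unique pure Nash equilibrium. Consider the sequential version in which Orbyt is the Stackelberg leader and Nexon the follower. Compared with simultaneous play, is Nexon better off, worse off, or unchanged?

worse off

Work backward from Nexon's decision.
- X: Nexon compares 6, 5, 2 and picks Alpha; Orbyt would get 0.
- Y: Nexon compares -4, 9, 0 and picks Beta; Orbyt would get -2.
- Z: Nexon compares 1, 5, 4 and picks Beta; Orbyt would get -8.
Maximizing over 0, -2, -8, Orbyt chooses X. Subgame-perfect outcome: (Alpha, X) with payoffs (6, 0).
For the simultaneous game, intersect best replies.
Nexon's best replies: X→Alpha; Y→Beta; Z→Beta.
Orbyt's best replies: Alpha→Z; Beta→Y; Gamma→X.
Only (Beta, Y) has each player best-responding; Nash payoffs (9, -2).
Nexon earns 6 sequentially versus 9 at the Nash outcome: worse off.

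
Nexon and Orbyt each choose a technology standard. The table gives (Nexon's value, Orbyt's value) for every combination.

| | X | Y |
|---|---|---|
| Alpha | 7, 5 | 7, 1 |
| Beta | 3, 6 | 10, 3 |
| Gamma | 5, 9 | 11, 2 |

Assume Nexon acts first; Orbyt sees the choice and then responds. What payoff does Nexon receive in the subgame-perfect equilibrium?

7

Orbyt best-responds to each possible Nexon move:
- Alpha → Orbyt plays X (best of 5, 1); Nexon gets 7.
- Beta → Orbyt plays X (best of 6, 3); Nexon gets 3.
- Gamma → Orbyt plays X (best of 9, 2); Nexon gets 5.
Among 7, 3, 5, the best is 7 at Alpha. Subgame-perfect outcome: (Alpha, X) with payoffs (7, 5).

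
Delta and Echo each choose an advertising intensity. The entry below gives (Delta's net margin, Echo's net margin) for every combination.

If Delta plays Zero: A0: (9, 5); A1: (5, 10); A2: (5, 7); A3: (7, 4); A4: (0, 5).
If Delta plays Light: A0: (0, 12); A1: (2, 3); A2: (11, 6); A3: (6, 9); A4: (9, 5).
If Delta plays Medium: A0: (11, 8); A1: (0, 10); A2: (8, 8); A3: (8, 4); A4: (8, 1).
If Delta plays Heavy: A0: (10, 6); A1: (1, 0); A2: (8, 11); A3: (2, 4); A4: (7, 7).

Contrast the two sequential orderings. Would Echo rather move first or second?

second

If Delta leads: Echo's best replies are Zero→A1, Light→A0, Medium→A1, Heavy→A2; Delta's induced payoffs 5, 0, 0, 8; outcome (Heavy, A2), payoffs (8, 11).
If Echo leads: Delta's best replies are A0→Medium, A1→Zero, A2→Light, A3→Medium, A4→Light; Echo's induced payoffs 8, 10, 6, 4, 5; outcome (Zero, A1), payoffs (5, 10).
Echo gets 10 moving first and 11 moving second, so Echo prefers to move second.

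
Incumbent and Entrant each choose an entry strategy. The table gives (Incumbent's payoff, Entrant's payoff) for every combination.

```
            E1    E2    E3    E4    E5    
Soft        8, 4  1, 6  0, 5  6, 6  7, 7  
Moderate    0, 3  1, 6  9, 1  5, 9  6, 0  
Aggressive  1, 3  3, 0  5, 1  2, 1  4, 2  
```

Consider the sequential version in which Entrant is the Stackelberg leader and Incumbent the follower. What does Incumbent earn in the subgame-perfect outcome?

7

Work backward from Incumbent's decision.
- E1: BR = Soft, leader payoff 4.
- E2: BR = Aggressive, leader payoff 0.
- E3: BR = Moderate, leader payoff 1.
- E4: BR = Soft, leader payoff 6.
- E5: BR = Soft, leader payoff 7.
Among 4, 0, 1, 6, 7, the best is 7 at E5. Subgame-perfect outcome: (Soft, E5) with payoffs (7, 7).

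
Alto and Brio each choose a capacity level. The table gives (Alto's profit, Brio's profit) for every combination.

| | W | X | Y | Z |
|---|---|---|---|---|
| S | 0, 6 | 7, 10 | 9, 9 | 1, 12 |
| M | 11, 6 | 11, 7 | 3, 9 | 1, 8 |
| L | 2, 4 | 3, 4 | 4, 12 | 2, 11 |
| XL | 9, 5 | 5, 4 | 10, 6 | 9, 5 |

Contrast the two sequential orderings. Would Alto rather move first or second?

If Alto leads: Brio's best replies are S→Z, M→Y, L→Y, XL→Y; Alto's induced payoffs 1, 3, 4, 10; outcome (XL, Y), payoffs (10, 6).
If Brio leads: Alto's best replies are W→M, X→M, Y→XL, Z→XL; Brio's induced payoffs 6, 7, 6, 5; outcome (M, X), payoffs (11, 7).
Alto gets 10 moving first and 11 moving second, so Alto prefers to move second.

second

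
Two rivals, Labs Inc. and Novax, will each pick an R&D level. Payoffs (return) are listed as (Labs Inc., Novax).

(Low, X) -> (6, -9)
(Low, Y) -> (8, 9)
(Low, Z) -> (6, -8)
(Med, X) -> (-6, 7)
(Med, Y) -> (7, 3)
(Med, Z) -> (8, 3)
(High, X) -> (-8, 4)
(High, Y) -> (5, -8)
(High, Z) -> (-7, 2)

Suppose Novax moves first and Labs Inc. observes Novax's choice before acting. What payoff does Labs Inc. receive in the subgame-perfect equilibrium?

Backward induction with Novax moving first.
- X: BR = Low, leader payoff -9.
- Y: BR = Low, leader payoff 9.
- Z: BR = Med, leader payoff 3.
Novax's induced payoffs are -9, 9, 3, so Novax commits to Y. Subgame-perfect outcome: (Low, Y) with payoffs (8, 9).

8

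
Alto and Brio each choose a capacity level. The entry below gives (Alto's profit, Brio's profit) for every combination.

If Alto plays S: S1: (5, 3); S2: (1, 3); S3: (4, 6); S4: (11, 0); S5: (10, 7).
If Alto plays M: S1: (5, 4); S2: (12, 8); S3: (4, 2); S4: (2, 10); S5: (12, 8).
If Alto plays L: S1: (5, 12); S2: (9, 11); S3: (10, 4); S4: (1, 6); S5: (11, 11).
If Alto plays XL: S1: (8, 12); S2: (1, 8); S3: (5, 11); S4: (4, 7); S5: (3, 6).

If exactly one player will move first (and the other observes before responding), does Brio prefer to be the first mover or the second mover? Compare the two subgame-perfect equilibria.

first

If Alto leads: Brio's best replies are S→S5, M→S4, L→S1, XL→S1; Alto's induced payoffs 10, 2, 5, 8; outcome (S, S5), payoffs (10, 7).
If Brio leads: Alto's best replies are S1→XL, S2→M, S3→L, S4→S, S5→M; Brio's induced payoffs 12, 8, 4, 0, 8; outcome (XL, S1), payoffs (8, 12).
Brio gets 12 moving first and 7 moving second, so Brio prefers to move first.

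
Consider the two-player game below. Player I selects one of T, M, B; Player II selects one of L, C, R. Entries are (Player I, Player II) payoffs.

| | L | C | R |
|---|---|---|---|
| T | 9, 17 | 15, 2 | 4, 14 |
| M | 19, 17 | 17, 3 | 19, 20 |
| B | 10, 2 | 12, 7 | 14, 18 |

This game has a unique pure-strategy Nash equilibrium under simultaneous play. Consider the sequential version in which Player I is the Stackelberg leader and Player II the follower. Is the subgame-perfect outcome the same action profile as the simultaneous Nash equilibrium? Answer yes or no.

yes

Solve by backward induction (Player I leads).
- T: BR = L, leader payoff 9.
- M: BR = R, leader payoff 19.
- B: BR = R, leader payoff 14.
Maximizing over 9, 19, 14, Player I chooses M. Subgame-perfect outcome: (M, R) with payoffs (19, 20).
Under simultaneous play:
Player I's best replies: L→M; C→M; R→M.
Player II's best replies: T→L; M→R; B→R.
The unique mutual best reply is (M, R), giving (19, 20).
Sequential outcome (M, R) coincides with the Nash profile (M, R).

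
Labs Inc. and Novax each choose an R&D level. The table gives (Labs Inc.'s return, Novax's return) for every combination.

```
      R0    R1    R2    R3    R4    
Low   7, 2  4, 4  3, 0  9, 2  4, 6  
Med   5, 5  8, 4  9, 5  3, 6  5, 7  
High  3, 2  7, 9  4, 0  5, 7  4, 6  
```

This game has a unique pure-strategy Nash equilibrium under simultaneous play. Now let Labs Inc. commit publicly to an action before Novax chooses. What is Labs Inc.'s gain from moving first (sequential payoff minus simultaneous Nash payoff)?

2

Solve by backward induction (Labs Inc. leads).
- Low: BR = R4, leader payoff 4.
- Med: BR = R4, leader payoff 5.
- High: BR = R1, leader payoff 7.
Maximizing over 4, 5, 7, Labs Inc. chooses High. Subgame-perfect outcome: (High, R1) with payoffs (7, 9).
Under simultaneous play:
Labs Inc.'s best replies: R0→Low; R1→Med; R2→Med; R3→Low; R4→Med.
Novax's best replies: Low→R4; Med→R4; High→R1.
Only (Med, R4) has each player best-responding; Nash payoffs (5, 7).
Labs Inc.'s commitment gain: 7 − 5 = 2.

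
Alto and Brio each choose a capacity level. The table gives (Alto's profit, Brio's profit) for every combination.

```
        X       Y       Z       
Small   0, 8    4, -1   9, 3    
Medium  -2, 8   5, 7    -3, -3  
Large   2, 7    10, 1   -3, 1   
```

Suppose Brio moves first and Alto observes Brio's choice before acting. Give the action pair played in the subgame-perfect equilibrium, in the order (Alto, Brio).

(Large, X)

Backward induction with Brio moving first.
- X: Alto compares 0, -2, 2 and picks Large; Brio would get 7.
- Y: Alto compares 4, 5, 10 and picks Large; Brio would get 1.
- Z: Alto compares 9, -3, -3 and picks Small; Brio would get 3.
Maximizing over 7, 1, 3, Brio chooses X. Subgame-perfect outcome: (Large, X) with payoffs (2, 7).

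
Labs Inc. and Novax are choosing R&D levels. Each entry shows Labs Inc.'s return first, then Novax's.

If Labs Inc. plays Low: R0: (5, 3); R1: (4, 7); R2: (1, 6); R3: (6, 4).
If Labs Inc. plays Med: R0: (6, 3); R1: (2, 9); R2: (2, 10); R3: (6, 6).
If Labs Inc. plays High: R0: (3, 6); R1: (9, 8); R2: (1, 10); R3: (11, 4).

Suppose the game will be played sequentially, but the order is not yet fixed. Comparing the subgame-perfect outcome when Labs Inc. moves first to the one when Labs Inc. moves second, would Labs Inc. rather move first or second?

first

If Labs Inc. leads: Novax's best replies are Low→R1, Med→R2, High→R2; Labs Inc.'s induced payoffs 4, 2, 1; outcome (Low, R1), payoffs (4, 7).
If Novax leads: Labs Inc.'s best replies are R0→Med, R1→High, R2→Med, R3→High; Novax's induced payoffs 3, 8, 10, 4; outcome (Med, R2), payoffs (2, 10).
Labs Inc. gets 4 moving first and 2 moving second, so Labs Inc. prefers to move first.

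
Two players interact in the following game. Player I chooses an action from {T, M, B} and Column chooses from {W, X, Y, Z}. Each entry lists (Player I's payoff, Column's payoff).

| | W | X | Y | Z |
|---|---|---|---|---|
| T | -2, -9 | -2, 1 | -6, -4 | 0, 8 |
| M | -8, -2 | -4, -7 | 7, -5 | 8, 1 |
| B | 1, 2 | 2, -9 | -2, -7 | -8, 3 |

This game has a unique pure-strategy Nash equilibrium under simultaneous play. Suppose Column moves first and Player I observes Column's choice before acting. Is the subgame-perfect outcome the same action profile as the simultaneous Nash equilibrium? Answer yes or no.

no

Solve by backward induction (Column leads).
- W → Player I plays B (best of -2, -8, 1); Column gets 2.
- X → Player I plays B (best of -2, -4, 2); Column gets -9.
- Y → Player I plays M (best of -6, 7, -2); Column gets -5.
- Z → Player I plays M (best of 0, 8, -8); Column gets 1.
Column's induced payoffs are 2, -9, -5, 1, so Column commits to W. Subgame-perfect outcome: (B, W) with payoffs (1, 2).
Under simultaneous play:
Player I's best replies: W→B; X→B; Y→M; Z→M.
Column's best replies: T→Z; M→Z; B→Z.
The unique mutual best reply is (M, Z), giving (8, 1).
Sequential outcome (B, W) differs from the Nash profile (M, Z).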